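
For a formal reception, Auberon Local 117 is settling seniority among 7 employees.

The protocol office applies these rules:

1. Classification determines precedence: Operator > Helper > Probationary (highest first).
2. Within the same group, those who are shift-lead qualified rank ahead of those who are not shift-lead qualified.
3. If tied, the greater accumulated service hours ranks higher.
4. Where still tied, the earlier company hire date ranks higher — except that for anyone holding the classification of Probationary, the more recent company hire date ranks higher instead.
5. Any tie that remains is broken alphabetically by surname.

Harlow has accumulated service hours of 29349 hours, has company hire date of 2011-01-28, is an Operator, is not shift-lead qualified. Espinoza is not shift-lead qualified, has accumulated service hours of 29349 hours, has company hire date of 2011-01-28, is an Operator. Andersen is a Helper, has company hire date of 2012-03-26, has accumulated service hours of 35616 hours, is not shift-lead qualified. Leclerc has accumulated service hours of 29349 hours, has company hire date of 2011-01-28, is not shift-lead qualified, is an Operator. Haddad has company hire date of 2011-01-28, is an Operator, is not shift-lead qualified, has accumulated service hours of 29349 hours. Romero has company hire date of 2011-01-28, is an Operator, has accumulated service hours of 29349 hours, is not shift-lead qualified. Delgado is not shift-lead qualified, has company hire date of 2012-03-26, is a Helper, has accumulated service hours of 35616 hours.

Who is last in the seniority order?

By classification: Espinoza, Haddad, Harlow, Leclerc and Romero (Operator); then Andersen and Delgado (Helper).
Espinoza, Haddad, Harlow, Leclerc and Romero are each not shift-lead qualified, so the next rule applies.
Espinoza, Haddad, Harlow, Leclerc and Romero all have accumulated service hours 29349 hours, so the next rule applies.
Espinoza, Haddad, Harlow, Leclerc and Romero all have company hire date 2011-01-28, so the next rule applies.
Among Espinoza, Haddad, Harlow, Leclerc and Romero, alphabetically by surname: Espinoza before Haddad before Harlow before Leclerc before Romero.
Andersen and Delgado are each not shift-lead qualified, so the next rule applies.
Andersen and Delgado both have accumulated service hours 35616 hours, so the next rule applies.
Andersen and Delgado both have company hire date 2012-03-26, so the next rule applies.
Among Andersen and Delgado, alphabetically by surname: Andersen before Delgado.
Order: Espinoza, Haddad, Harlow, Leclerc, Romero, Andersen, Delgado.

Delgado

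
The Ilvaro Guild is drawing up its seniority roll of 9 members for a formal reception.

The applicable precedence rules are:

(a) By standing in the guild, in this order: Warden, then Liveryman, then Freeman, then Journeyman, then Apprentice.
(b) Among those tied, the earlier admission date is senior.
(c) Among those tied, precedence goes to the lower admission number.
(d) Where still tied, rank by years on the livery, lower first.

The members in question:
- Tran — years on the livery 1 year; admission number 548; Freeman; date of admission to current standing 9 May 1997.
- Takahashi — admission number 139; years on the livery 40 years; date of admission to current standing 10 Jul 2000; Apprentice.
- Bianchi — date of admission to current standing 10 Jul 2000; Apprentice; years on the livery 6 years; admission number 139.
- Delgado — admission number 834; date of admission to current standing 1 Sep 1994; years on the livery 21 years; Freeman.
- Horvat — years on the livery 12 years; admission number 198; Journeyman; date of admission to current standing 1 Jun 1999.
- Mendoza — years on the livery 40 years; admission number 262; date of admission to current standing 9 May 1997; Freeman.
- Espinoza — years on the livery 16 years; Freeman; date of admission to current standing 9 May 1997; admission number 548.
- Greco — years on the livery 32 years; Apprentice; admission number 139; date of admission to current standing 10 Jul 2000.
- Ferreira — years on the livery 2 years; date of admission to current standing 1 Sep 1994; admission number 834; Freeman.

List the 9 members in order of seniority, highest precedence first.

By standing in the guild: Ferreira, Delgado, Mendoza, Tran and Espinoza (Freeman); then Horvat (Journeyman); then Bianchi, Greco and Takahashi (Apprentice).
Among Ferreira, Delgado, Mendoza, Tran and Espinoza, by date of admission to current standing (earlier first): Ferreira and Delgado (1 Sep 1994) before Mendoza, Tran and Espinoza (9 May 1997).
Ferreira and Delgado both have admission number 834, so the next rule applies.
Among Ferreira and Delgado, by years on the livery (lower first): Ferreira (2 years) before Delgado (21 years).
Among Mendoza, Tran and Espinoza, by admission number (lower first): Mendoza (262) before Tran and Espinoza (548).
Among Tran and Espinoza, by years on the livery (lower first): Tran (1 year) before Espinoza (16 years).
Bianchi, Greco and Takahashi all have date of admission to current standing 10 Jul 2000, so the next rule applies.
Bianchi, Greco and Takahashi all have admission number 139, so the next rule applies.
Among Bianchi, Greco and Takahashi, by years on the livery (lower first): Bianchi (6 years) before Greco (32 years) before Takahashi (40 years).
Full order: Ferreira, Delgado, Mendoza, Tran, Espinoza, Horvat, Bianchi, Greco, Takahashi.

Ferreira, Delgado, Mendoza, Tran, Espinoza, Horvat, Bianchi, Greco, Takahashi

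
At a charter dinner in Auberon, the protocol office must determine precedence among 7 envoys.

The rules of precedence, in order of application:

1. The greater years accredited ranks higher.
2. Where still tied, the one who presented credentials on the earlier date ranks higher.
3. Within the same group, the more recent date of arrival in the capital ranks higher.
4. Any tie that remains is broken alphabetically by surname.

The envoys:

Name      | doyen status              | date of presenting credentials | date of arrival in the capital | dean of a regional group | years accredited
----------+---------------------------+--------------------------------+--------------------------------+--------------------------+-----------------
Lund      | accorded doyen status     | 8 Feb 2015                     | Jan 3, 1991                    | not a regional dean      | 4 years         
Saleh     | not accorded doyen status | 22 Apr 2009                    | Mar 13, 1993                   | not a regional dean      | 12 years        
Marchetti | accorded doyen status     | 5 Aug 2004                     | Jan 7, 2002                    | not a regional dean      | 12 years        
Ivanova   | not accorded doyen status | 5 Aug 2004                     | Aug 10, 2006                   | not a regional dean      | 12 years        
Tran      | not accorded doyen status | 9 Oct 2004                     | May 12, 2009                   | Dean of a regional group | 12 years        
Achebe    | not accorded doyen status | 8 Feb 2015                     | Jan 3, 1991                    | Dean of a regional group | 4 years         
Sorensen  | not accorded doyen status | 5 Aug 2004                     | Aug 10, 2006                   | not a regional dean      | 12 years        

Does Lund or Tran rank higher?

Tran

By years accredited (higher first): Ivanova, Sorensen, Marchetti, Tran and Saleh (each 12 years); then Achebe and Lund (both 4 years).
Among Ivanova, Sorensen, Marchetti, Tran and Saleh, by date of presenting credentials (earlier first): Ivanova, Sorensen and Marchetti (5 Aug 2004) before Tran (9 Oct 2004) before Saleh (22 Apr 2009).
Among Ivanova, Sorensen and Marchetti, by date of arrival in the capital (later first): Ivanova and Sorensen (Aug 10, 2006) before Marchetti (Jan 7, 2002).
Among Ivanova and Sorensen, alphabetically by surname: Ivanova before Sorensen.
Achebe and Lund both have date of presenting credentials 8 Feb 2015, so the next rule applies.
Achebe and Lund both have date of arrival in the capital Jan 3, 1991, so the next rule applies.
Among Achebe and Lund, alphabetically by surname: Achebe before Lund.
So Tran takes precedence.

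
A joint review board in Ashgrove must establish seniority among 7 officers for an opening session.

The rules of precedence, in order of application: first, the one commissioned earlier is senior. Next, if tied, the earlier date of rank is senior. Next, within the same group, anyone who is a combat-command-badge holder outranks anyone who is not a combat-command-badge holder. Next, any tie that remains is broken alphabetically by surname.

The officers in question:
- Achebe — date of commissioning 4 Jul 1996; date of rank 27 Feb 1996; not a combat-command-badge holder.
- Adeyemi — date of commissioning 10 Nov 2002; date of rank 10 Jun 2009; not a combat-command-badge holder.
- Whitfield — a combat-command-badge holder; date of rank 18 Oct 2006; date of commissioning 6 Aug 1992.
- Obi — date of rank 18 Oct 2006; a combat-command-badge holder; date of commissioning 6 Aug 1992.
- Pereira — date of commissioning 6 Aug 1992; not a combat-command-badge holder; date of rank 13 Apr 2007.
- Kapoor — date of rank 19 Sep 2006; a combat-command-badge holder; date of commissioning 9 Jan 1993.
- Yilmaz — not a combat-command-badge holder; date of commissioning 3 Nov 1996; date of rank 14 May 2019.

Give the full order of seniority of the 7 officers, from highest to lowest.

Obi, Whitfield, Pereira, Kapoor, Achebe, Yilmaz, Adeyemi

By date of commissioning (earlier first): Obi, Whitfield and Pereira (each 6 Aug 1992); then Kapoor (9 Jan 1993); then Achebe (4 Jul 1996); then Yilmaz (3 Nov 1996); then Adeyemi (10 Nov 2002).
Among Obi, Whitfield and Pereira, by date of rank (earlier first): Obi and Whitfield (18 Oct 2006) before Pereira (13 Apr 2007).
Obi and Whitfield are each a combat-command-badge holder, so the next rule applies.
Among Obi and Whitfield, alphabetically by surname: Obi before Whitfield.
Full order: Obi, Whitfield, Pereira, Kapoor, Achebe, Yilmaz, Adeyemi.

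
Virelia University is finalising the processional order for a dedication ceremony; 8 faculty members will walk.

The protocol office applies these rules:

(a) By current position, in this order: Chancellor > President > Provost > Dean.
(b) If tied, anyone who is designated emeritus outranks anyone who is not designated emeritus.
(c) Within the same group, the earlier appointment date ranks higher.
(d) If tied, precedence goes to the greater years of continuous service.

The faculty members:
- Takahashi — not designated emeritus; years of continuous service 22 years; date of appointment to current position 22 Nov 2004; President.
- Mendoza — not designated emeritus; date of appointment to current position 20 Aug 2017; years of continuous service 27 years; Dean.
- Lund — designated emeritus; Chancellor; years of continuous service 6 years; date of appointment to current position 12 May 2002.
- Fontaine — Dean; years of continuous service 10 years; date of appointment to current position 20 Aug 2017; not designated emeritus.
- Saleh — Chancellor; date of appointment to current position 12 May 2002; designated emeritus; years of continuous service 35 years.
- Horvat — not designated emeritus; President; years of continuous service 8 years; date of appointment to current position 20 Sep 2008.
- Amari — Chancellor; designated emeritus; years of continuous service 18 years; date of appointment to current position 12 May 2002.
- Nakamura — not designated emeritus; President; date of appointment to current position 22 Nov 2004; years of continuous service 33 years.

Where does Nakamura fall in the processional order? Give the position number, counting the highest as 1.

By current position: Saleh, Amari and Lund (Chancellor); then Nakamura, Takahashi and Horvat (President); then Mendoza and Fontaine (Dean).
Saleh, Amari and Lund are each designated emeritus, so the next rule applies.
Saleh, Amari and Lund all have date of appointment to current position 12 May 2002, so the next rule applies.
Among Saleh, Amari and Lund, by years of continuous service (higher first): Saleh (35 years) before Amari (18 years) before Lund (6 years).
Nakamura, Takahashi and Horvat are each not designated emeritus, so the next rule applies.
Among Nakamura, Takahashi and Horvat, by date of appointment to current position (earlier first): Nakamura and Takahashi (22 Nov 2004) before Horvat (20 Sep 2008).
Among Nakamura and Takahashi, by years of continuous service (higher first): Nakamura (33 years) before Takahashi (22 years).
Mendoza and Fontaine are each not designated emeritus, so the next rule applies.
Mendoza and Fontaine both have date of appointment to current position 20 Aug 2017, so the next rule applies.
Among Mendoza and Fontaine, by years of continuous service (higher first): Mendoza (27 years) before Fontaine (10 years).
Order: Saleh, Amari, Lund, Nakamura, Takahashi, Horvat, Mendoza, Fontaine. So position 4.

4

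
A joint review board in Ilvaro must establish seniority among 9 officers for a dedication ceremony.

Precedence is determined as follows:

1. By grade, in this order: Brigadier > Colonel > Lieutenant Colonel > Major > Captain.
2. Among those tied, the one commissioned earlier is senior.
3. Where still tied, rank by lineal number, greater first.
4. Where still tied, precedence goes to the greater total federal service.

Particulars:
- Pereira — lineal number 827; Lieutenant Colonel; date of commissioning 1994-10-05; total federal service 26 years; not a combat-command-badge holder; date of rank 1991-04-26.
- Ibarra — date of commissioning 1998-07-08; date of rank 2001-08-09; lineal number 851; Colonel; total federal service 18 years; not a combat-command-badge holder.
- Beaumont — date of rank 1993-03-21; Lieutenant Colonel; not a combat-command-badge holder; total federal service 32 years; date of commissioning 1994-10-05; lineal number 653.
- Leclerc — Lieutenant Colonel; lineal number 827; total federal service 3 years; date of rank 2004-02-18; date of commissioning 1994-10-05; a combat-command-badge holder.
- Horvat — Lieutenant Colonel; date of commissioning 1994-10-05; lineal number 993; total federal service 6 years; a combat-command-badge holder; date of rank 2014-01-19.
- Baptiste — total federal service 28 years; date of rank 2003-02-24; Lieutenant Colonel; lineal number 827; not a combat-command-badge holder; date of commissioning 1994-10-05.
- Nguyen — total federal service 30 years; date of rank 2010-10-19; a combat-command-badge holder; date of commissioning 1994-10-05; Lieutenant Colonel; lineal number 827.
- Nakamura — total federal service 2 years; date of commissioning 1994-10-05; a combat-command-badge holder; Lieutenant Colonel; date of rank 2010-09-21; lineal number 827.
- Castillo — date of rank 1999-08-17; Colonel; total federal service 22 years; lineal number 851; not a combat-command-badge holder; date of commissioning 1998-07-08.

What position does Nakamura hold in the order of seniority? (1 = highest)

8

By grade: Castillo and Ibarra (Colonel); then Horvat, Nguyen, Baptiste, Pereira, Leclerc, Nakamura and Beaumont (Lieutenant Colonel).
Castillo and Ibarra both have date of commissioning 1998-07-08, so the next rule applies.
Castillo and Ibarra both have lineal number 851, so the next rule applies.
Among Castillo and Ibarra, by total federal service (higher first): Castillo (22 years) before Ibarra (18 years).
Horvat, Nguyen, Baptiste, Pereira, Leclerc, Nakamura and Beaumont all have date of commissioning 1994-10-05, so the next rule applies.
Among Horvat, Nguyen, Baptiste, Pereira, Leclerc, Nakamura and Beaumont, by lineal number (higher first): Horvat (993) before Nguyen, Baptiste, Pereira, Leclerc and Nakamura (827) before Beaumont (653).
Among Nguyen, Baptiste, Pereira, Leclerc and Nakamura, by total federal service (higher first): Nguyen (30 years) before Baptiste (28 years) before Pereira (26 years) before Leclerc (3 years) before Nakamura (2 years).
Order: Castillo, Ibarra, Horvat, Nguyen, Baptiste, Pereira, Leclerc, Nakamura, Beaumont. So position 8.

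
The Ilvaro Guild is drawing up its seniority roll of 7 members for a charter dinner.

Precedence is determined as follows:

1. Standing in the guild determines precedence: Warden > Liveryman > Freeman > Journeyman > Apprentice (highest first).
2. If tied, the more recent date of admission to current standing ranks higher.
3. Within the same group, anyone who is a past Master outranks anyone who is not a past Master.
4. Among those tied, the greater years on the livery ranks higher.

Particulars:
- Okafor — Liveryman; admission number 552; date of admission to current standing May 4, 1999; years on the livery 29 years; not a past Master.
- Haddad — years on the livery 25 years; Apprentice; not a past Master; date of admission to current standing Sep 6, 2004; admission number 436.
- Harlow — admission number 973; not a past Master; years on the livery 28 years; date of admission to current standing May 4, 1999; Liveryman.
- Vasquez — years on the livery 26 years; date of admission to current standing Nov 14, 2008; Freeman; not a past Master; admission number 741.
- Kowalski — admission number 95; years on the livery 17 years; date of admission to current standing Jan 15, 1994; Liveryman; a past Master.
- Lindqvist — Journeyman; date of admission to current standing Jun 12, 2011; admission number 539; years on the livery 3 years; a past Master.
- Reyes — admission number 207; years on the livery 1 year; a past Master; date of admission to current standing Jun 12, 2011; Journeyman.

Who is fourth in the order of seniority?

Vasquez

By standing in the guild: Okafor, Harlow and Kowalski (Liveryman); then Vasquez (Freeman); then Lindqvist and Reyes (Journeyman); then Haddad (Apprentice).
Among Okafor, Harlow and Kowalski, by date of admission to current standing (later first): Okafor and Harlow (May 4, 1999) before Kowalski (Jan 15, 1994).
Okafor and Harlow are each not a past Master, so the next rule applies.
Among Okafor and Harlow, by years on the livery (higher first): Okafor (29 years) before Harlow (28 years).
Lindqvist and Reyes both have date of admission to current standing Jun 12, 2011, so the next rule applies.
Lindqvist and Reyes are each a past Master, so the next rule applies.
Among Lindqvist and Reyes, by years on the livery (higher first): Lindqvist (3 years) before Reyes (1 year).
Order: Okafor, Harlow, Kowalski, Vasquez, Lindqvist, Reyes, Haddad.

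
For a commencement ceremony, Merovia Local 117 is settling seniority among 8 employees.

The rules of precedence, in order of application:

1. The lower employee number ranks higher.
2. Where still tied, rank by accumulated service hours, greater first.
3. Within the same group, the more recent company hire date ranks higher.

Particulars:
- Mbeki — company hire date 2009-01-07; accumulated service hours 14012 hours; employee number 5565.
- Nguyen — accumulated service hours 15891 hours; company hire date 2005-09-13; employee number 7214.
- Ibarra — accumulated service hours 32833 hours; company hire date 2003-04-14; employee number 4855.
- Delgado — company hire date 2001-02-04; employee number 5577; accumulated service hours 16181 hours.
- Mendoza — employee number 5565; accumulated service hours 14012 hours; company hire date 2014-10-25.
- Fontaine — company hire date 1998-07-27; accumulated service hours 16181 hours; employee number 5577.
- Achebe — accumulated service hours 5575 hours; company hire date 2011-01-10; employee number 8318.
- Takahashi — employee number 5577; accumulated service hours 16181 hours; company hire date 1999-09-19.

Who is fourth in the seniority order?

Delgado

By employee number (lower first): Ibarra (4855); then Mendoza and Mbeki (both 5565); then Delgado, Takahashi and Fontaine (each 5577); then Nguyen (7214); then Achebe (8318).
Mendoza and Mbeki both have accumulated service hours 14012 hours, so the next rule applies.
Among Mendoza and Mbeki, by company hire date (later first): Mendoza (2014-10-25) before Mbeki (2009-01-07).
Delgado, Takahashi and Fontaine all have accumulated service hours 16181 hours, so the next rule applies.
Among Delgado, Takahashi and Fontaine, by company hire date (later first): Delgado (2001-02-04) before Takahashi (1999-09-19) before Fontaine (1998-07-27).
Order: Ibarra, Mendoza, Mbeki, Delgado, Takahashi, Fontaine, Nguyen, Achebe.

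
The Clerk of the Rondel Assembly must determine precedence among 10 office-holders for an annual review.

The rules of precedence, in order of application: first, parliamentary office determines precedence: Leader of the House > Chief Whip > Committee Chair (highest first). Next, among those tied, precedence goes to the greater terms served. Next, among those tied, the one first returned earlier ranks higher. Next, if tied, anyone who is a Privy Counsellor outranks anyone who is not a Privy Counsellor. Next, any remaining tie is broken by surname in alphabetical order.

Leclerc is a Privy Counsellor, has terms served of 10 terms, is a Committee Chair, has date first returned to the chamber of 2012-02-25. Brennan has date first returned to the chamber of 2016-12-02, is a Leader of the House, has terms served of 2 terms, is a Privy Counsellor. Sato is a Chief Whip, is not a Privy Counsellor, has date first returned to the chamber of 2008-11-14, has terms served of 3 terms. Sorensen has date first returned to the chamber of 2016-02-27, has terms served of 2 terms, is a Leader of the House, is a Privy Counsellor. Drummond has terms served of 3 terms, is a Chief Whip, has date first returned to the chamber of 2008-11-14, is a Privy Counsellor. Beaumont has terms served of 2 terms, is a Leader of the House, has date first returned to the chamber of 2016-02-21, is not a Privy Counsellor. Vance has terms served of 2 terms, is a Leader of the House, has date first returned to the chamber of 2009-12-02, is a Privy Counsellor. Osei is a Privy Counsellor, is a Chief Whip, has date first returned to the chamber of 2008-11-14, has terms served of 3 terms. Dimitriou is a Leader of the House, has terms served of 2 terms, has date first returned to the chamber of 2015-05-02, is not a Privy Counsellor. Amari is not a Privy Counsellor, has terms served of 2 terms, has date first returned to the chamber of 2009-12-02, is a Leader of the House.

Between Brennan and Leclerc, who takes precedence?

Brennan

By parliamentary office: Vance, Amari, Dimitriou, Beaumont, Sorensen and Brennan (Leader of the House); then Drummond, Osei and Sato (Chief Whip); then Leclerc (Committee Chair).
Vance, Amari, Dimitriou, Beaumont, Sorensen and Brennan all have terms served 2 terms, so the next rule applies.
Among Vance, Amari, Dimitriou, Beaumont, Sorensen and Brennan, by date first returned to the chamber (earlier first): Vance and Amari (2009-12-02) before Dimitriou (2015-05-02) before Beaumont (2016-02-21) before Sorensen (2016-02-27) before Brennan (2016-12-02).
Among Vance and Amari, a Privy Counsellor before not a Privy Counsellor: Vance (a Privy Counsellor) before Amari (not a Privy Counsellor).
Drummond, Osei and Sato all have terms served 3 terms, so the next rule applies.
Drummond, Osei and Sato all have date first returned to the chamber 2008-11-14, so the next rule applies.
Among Drummond, Osei and Sato, a Privy Counsellor before not a Privy Counsellor: Drummond and Osei (a Privy Counsellor) before Sato (not a Privy Counsellor).
Among Drummond and Osei, alphabetically by surname: Drummond before Osei.
So Brennan takes precedence.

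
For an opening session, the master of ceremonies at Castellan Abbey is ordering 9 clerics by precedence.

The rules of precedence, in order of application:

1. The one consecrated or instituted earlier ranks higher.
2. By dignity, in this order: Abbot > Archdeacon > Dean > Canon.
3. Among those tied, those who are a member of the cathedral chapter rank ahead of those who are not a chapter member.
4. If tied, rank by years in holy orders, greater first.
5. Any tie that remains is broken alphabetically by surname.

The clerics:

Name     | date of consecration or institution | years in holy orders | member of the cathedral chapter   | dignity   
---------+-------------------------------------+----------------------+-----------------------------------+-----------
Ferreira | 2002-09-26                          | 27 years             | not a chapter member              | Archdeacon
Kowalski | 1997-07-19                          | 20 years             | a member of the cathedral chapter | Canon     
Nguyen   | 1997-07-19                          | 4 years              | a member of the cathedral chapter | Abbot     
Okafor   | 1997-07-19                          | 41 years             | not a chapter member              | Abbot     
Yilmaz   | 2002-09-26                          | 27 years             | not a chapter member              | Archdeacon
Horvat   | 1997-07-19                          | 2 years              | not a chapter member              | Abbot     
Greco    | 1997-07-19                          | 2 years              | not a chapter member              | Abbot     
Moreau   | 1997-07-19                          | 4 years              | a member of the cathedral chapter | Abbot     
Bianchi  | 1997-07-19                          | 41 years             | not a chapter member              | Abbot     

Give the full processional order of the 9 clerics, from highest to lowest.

By date of consecration or institution (earlier first): Moreau, Nguyen, Bianchi, Okafor, Greco, Horvat and Kowalski (each 1997-07-19); then Ferreira and Yilmaz (both 2002-09-26).
Among Moreau, Nguyen, Bianchi, Okafor, Greco, Horvat and Kowalski, by dignity: Moreau, Nguyen, Bianchi, Okafor, Greco and Horvat (Abbot) before Kowalski (Canon).
Among Moreau, Nguyen, Bianchi, Okafor, Greco and Horvat, a member of the cathedral chapter before not a chapter member: Moreau and Nguyen (a member of the cathedral chapter) before Bianchi, Okafor, Greco and Horvat (not a chapter member).
Moreau and Nguyen both have years in holy orders 4 years, so the next rule applies.
Among Moreau and Nguyen, alphabetically by surname: Moreau before Nguyen.
Among Bianchi, Okafor, Greco and Horvat, by years in holy orders (higher first): Bianchi and Okafor (41 years) before Greco and Horvat (2 years).
Among Bianchi and Okafor, alphabetically by surname: Bianchi before Okafor.
Among Greco and Horvat, alphabetically by surname: Greco before Horvat.
Ferreira and Yilmaz are each Archdeacon, so the next rule applies.
Ferreira and Yilmaz are each not a chapter member, so the next rule applies.
Ferreira and Yilmaz both have years in holy orders 27 years, so the next rule applies.
Among Ferreira and Yilmaz, alphabetically by surname: Ferreira before Yilmaz.
Full order: Moreau, Nguyen, Bianchi, Okafor, Greco, Horvat, Kowalski, Ferreira, Yilmaz.

Moreau, Nguyen, Bianchi, Okafor, Greco, Horvat, Kowalski, Ferreira, Yilmaz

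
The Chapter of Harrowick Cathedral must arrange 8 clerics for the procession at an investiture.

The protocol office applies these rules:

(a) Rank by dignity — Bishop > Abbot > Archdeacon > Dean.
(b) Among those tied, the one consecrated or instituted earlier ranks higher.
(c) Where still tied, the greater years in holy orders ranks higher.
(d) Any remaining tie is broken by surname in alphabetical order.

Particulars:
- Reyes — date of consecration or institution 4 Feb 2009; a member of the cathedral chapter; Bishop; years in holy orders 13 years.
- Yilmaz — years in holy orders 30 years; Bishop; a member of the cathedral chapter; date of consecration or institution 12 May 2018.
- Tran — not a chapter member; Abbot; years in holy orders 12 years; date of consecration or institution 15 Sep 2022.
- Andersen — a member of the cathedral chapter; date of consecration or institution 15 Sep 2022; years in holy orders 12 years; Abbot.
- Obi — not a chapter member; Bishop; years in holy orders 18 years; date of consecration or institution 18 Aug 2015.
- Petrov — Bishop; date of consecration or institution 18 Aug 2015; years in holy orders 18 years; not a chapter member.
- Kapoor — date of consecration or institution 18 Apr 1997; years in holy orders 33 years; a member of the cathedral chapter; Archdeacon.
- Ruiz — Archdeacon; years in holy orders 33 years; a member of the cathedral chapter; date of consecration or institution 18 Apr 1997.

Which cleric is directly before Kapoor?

By dignity: Reyes, Obi, Petrov and Yilmaz (Bishop); then Andersen and Tran (Abbot); then Kapoor and Ruiz (Archdeacon).
Among Reyes, Obi, Petrov and Yilmaz, by date of consecration or institution (earlier first): Reyes (4 Feb 2009) before Obi and Petrov (18 Aug 2015) before Yilmaz (12 May 2018).
Obi and Petrov both have years in holy orders 18 years, so the next rule applies.
Among Obi and Petrov, alphabetically by surname: Obi before Petrov.
Andersen and Tran both have date of consecration or institution 15 Sep 2022, so the next rule applies.
Andersen and Tran both have years in holy orders 12 years, so the next rule applies.
Among Andersen and Tran, alphabetically by surname: Andersen before Tran.
Kapoor and Ruiz both have date of consecration or institution 18 Apr 1997, so the next rule applies.
Kapoor and Ruiz both have years in holy orders 33 years, so the next rule applies.
Among Kapoor and Ruiz, alphabetically by surname: Kapoor before Ruiz.
Order: Reyes, Obi, Petrov, Yilmaz, Andersen, Tran, Kapoor, Ruiz.

Tran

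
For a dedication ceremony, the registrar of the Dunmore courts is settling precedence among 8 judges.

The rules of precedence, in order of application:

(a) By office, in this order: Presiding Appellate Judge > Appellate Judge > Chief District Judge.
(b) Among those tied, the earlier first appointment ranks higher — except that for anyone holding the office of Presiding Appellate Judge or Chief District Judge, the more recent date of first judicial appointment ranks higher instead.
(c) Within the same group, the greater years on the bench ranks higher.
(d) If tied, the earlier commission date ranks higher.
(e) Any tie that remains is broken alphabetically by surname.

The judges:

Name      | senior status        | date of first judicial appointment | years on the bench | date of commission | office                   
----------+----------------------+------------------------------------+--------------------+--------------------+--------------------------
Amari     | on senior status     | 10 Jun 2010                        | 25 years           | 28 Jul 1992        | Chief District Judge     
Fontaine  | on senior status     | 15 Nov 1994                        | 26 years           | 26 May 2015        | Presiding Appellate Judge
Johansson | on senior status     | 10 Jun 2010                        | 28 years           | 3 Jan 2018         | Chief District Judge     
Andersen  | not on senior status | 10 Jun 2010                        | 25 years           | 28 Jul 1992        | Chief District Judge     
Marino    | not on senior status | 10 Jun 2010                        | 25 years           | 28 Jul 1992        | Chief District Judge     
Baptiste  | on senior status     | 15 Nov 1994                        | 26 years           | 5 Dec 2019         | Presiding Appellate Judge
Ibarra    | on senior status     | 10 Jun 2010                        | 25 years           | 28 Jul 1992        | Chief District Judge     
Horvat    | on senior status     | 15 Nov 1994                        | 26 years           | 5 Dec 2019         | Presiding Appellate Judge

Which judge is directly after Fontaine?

Baptiste

By office: Fontaine, Baptiste and Horvat (Presiding Appellate Judge); then Johansson, Amari, Andersen, Ibarra and Marino (Chief District Judge).
Fontaine, Baptiste and Horvat all have date of first judicial appointment 15 Nov 1994, so the next rule applies.
Fontaine, Baptiste and Horvat all have years on the bench 26 years, so the next rule applies.
Among Fontaine, Baptiste and Horvat, by date of commission (earlier first): Fontaine (26 May 2015) before Baptiste and Horvat (5 Dec 2019).
Among Baptiste and Horvat, alphabetically by surname: Baptiste before Horvat.
Johansson, Amari, Andersen, Ibarra and Marino all have date of first judicial appointment 10 Jun 2010, so the next rule applies.
Among Johansson, Amari, Andersen, Ibarra and Marino, by years on the bench (higher first): Johansson (28 years) before Amari, Andersen, Ibarra and Marino (25 years).
Amari, Andersen, Ibarra and Marino all have date of commission 28 Jul 1992, so the next rule applies.
Among Amari, Andersen, Ibarra and Marino, alphabetically by surname: Amari before Andersen before Ibarra before Marino.
Order: Fontaine, Baptiste, Horvat, Johansson, Amari, Andersen, Ibarra, Marino.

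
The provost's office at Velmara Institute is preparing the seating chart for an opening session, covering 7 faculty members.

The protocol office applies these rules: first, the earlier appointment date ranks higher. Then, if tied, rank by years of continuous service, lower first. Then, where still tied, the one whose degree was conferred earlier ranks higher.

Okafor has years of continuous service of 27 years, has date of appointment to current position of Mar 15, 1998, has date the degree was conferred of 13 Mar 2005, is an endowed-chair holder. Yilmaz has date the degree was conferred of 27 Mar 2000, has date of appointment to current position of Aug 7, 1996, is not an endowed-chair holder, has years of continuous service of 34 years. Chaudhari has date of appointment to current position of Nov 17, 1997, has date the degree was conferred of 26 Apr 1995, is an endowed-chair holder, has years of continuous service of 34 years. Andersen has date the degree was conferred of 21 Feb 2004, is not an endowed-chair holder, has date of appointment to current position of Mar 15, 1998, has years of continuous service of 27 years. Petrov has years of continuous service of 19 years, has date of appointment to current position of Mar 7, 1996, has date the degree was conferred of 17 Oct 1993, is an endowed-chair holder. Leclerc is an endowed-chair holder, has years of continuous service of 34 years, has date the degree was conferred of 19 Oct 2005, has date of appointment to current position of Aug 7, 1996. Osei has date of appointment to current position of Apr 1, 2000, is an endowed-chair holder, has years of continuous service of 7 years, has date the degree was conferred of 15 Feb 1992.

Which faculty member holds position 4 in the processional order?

By date of appointment to current position (earlier first): Petrov (Mar 7, 1996); then Yilmaz and Leclerc (both Aug 7, 1996); then Chaudhari (Nov 17, 1997); then Andersen and Okafor (both Mar 15, 1998); then Osei (Apr 1, 2000).
Yilmaz and Leclerc both have years of continuous service 34 years, so the next rule applies.
Among Yilmaz and Leclerc, by date the degree was conferred (earlier first): Yilmaz (27 Mar 2000) before Leclerc (19 Oct 2005).
Andersen and Okafor both have years of continuous service 27 years, so the next rule applies.
Among Andersen and Okafor, by date the degree was conferred (earlier first): Andersen (21 Feb 2004) before Okafor (13 Mar 2005).
Order: Petrov, Yilmaz, Leclerc, Chaudhari, Andersen, Okafor, Osei.

Chaudhari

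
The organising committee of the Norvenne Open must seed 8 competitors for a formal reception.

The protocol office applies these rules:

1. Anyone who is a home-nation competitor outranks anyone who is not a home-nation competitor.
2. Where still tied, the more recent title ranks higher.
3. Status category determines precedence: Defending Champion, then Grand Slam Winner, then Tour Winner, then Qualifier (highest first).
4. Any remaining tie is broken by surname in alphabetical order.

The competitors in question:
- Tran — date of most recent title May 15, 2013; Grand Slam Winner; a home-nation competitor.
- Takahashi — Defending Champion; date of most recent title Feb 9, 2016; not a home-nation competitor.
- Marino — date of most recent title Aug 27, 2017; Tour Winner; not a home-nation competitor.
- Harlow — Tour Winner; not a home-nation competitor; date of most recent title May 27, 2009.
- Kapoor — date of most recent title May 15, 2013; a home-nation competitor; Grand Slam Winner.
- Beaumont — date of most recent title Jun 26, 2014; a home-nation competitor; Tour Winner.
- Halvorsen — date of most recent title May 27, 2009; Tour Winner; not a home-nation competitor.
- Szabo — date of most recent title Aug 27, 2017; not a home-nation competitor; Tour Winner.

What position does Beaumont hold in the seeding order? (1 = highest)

By the first rule: Beaumont, Kapoor and Tran (each a home-nation competitor); then Marino, Szabo, Takahashi, Halvorsen and Harlow (each not a home-nation competitor).
Among Beaumont, Kapoor and Tran, by date of most recent title (later first): Beaumont (Jun 26, 2014) before Kapoor and Tran (May 15, 2013).
Kapoor and Tran are each Grand Slam Winner, so the next rule applies.
Among Kapoor and Tran, alphabetically by surname: Kapoor before Tran.
Among Marino, Szabo, Takahashi, Halvorsen and Harlow, by date of most recent title (later first): Marino and Szabo (Aug 27, 2017) before Takahashi (Feb 9, 2016) before Halvorsen and Harlow (May 27, 2009).
Marino and Szabo are each Tour Winner, so the next rule applies.
Among Marino and Szabo, alphabetically by surname: Marino before Szabo.
Halvorsen and Harlow are each Tour Winner, so the next rule applies.
Among Halvorsen and Harlow, alphabetically by surname: Halvorsen before Harlow.
Order: Beaumont, Kapoor, Tran, Marino, Szabo, Takahashi, Halvorsen, Harlow. So position 1.

1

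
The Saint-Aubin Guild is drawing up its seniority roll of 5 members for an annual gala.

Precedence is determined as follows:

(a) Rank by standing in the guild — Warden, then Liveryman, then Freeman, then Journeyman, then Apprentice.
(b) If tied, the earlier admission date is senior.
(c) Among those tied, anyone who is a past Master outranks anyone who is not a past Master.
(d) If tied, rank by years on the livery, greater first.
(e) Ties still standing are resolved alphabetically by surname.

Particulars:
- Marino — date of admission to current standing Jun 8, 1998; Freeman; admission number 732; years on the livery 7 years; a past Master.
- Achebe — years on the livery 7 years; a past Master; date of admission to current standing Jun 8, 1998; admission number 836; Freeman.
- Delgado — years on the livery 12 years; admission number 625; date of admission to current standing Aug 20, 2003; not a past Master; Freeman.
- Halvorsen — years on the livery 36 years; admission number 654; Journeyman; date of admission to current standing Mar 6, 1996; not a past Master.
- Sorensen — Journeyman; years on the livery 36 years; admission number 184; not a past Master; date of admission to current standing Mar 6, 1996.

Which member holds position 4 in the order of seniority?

By standing in the guild: Achebe, Marino and Delgado (Freeman); then Halvorsen and Sorensen (Journeyman).
Among Achebe, Marino and Delgado, by date of admission to current standing (earlier first): Achebe and Marino (Jun 8, 1998) before Delgado (Aug 20, 2003).
Achebe and Marino are each a past Master, so the next rule applies.
Achebe and Marino both have years on the livery 7 years, so the next rule applies.
Among Achebe and Marino, alphabetically by surname: Achebe before Marino.
Halvorsen and Sorensen both have date of admission to current standing Mar 6, 1996, so the next rule applies.
Halvorsen and Sorensen are each not a past Master, so the next rule applies.
Halvorsen and Sorensen both have years on the livery 36 years, so the next rule applies.
Among Halvorsen and Sorensen, alphabetically by surname: Halvorsen before Sorensen.
Order: Achebe, Marino, Delgado, Halvorsen, Sorensen.

Halvorsen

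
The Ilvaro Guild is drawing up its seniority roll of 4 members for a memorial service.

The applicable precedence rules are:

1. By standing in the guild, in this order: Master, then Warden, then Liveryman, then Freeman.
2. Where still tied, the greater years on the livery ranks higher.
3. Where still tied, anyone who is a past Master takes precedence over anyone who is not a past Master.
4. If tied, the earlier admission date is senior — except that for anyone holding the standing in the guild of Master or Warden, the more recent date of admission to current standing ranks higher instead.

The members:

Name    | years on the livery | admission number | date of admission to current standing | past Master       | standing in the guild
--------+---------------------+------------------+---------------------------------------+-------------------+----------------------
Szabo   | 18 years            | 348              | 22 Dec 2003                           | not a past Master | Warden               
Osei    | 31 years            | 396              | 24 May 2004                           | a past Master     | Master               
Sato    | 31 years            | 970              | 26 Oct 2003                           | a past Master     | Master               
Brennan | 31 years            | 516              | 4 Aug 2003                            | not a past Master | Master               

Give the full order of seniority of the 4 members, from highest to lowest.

Osei, Sato, Brennan, Szabo

By standing in the guild: Osei, Sato and Brennan (Master); then Szabo (Warden).
Osei, Sato and Brennan all have years on the livery 31 years, so the next rule applies.
Among Osei, Sato and Brennan, a past Master before not a past Master: Osei and Sato (a past Master) before Brennan (not a past Master).
Among Osei and Sato, by date of admission to current standing (later first) (reversed rule for this group): Osei (24 May 2004) before Sato (26 Oct 2003).
Full order: Osei, Sato, Brennan, Szabo.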